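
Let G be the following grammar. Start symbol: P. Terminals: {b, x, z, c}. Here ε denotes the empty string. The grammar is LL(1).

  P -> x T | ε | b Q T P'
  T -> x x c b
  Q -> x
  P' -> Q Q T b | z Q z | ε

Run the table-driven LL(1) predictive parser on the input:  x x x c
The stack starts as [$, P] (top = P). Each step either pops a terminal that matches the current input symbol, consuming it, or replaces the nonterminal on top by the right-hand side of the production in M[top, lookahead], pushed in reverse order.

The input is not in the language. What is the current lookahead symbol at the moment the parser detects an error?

step 1: stack=$ P  input=x x x c $  — expand P -> x T
step 2: stack=$ T x  input=x x x c $  — match x
step 3: stack=$ T  input=x x c $  — expand T -> x x c b
step 4: stack=$ b c x x  input=x x c $  — match x
step 5: stack=$ b c x  input=x c $  — match x
step 6: stack=$ b c  input=c $  — match c
step 7: stack=$ b  input=$  — error: top is terminal b but lookahead is $

$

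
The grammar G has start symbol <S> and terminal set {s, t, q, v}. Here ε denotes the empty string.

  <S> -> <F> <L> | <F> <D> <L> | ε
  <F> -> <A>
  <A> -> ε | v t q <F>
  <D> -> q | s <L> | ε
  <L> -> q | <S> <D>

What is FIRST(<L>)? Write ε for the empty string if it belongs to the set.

{ε, q, s, v}

FIRST(<A>) = {ε, v}
FIRST(<D>) = {ε, q, s}
FIRST(<F>) = {ε, v}  (via <A>)
FIRST(<S>) = {ε, q, s, v}  (via <F> <L>, <F> <D> <L>)
FIRST(<L>) = {ε, q, s, v}  (via <S> <D>)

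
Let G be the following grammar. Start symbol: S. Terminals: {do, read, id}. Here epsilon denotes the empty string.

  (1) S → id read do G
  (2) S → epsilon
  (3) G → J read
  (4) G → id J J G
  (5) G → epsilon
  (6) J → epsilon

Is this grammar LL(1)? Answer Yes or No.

Yes

FIRST(S) = {epsilon, id}
FIRST(G) = {epsilon, id, read}
FIRST(J) = {epsilon}
FOLLOW(S) = {$}
FOLLOW(G) = {$}
FOLLOW(J) = {$, id, read}
Each cell of M receives at most one production.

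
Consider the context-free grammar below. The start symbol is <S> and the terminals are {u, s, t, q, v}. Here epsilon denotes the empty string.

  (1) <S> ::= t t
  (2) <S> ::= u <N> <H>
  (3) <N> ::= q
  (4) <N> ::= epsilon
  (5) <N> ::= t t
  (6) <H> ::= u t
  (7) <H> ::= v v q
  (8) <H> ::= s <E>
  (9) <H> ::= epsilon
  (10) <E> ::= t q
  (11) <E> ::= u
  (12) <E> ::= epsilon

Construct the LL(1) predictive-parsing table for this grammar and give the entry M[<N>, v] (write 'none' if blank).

<N> ::= epsilon

FIRST(<S>): from <S>::=t t we get {t}; from <S>::=u <N> <H> we get {u}. So FIRST(<S>) = {t, u}.
FIRST(<N>): from <N>::=q we get {q}; from <N>::=epsilon we get {epsilon}; from <N>::=t t we get {t}. So FIRST(<N>) = {epsilon, q, t}.
FIRST(<H>): from <H>::=u t we get {u}; from <H>::=v v q we get {v}; from <H>::=s <E> we get {s}; from <H>::=epsilon we get {epsilon}. So FIRST(<H>) = {epsilon, s, u, v}.
FIRST(<E>): from <E>::=t q we get {t}; from <E>::=u we get {u}; from <E>::=epsilon we get {epsilon}. So FIRST(<E>) = {epsilon, t, u}.
FOLLOW(<S>) includes $ since <S> is the start symbol.
FOLLOW(<S>): <S> appears on no right-hand side. Thus FOLLOW(<S>) = {$}.
FOLLOW(<N>): in <S>::=u <N> <H>, <N> is followed by <H> with FIRST {epsilon, s, u, v}; in <S>::=u <N> <H>, the suffix after <N> is nullable, so FOLLOW(<N>) ⊇ FOLLOW(<S>) = {$}. Thus FOLLOW(<N>) = {$, s, u, v}.
For <N> ::= q: FIRST(q) = {q}, so it goes in M[<N>, t] for t ∈ {q}.
For <N> ::= epsilon: FIRST(epsilon) = {epsilon}, so it goes in M[<N>, t] for t ∈ {}; since epsilon ∈ FIRST, also for every t ∈ FOLLOW(<N>) = {$, s, u, v}.
For <N> ::= t t: FIRST(t t) = {t}, so it goes in M[<N>, t] for t ∈ {t}.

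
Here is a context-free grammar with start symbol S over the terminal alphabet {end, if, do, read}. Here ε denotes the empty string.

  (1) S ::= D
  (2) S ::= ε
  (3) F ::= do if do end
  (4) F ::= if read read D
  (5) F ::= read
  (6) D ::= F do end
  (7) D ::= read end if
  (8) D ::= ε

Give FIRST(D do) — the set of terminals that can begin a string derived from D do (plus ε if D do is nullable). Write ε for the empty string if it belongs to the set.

FIRST(F) = {do, if, read}
FIRST(D) = {ε, do, if, read}  (via F do end)
FIRST(S) = {ε, do, if, read}  (via D)
FIRST(D do): take FIRST of each symbol in turn, carrying on past any symbol whose FIRST contains ε; result {do, if, read}.

{do, if, read}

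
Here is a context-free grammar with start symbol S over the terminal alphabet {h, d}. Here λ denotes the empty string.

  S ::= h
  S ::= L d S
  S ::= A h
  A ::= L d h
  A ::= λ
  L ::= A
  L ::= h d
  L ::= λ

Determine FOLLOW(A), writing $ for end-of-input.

FIRST(S): from S::=h we get {h}; from S::=L d S we get {d, h}; from S::=A h we get {d, h}. So FIRST(S) = {d, h}.
FIRST(A): from A::=L d h we get {d, h}; from A::=λ we get {λ}. So FIRST(A) = {λ, d, h}.
FIRST(L): from L::=A we get {λ, d, h}; from L::=h d we get {h}; from L::=λ we get {λ}. So FIRST(L) = {λ, d, h}.
FOLLOW(S) includes $ since S is the start symbol.
FOLLOW(S): in S::=L d S, the suffix after S is empty (adds nothing new). Thus FOLLOW(S) = {$}.
FOLLOW(L): in S::=L d S, L is followed by d S with FIRST {d}; in A::=L d h, L is followed by d h with FIRST {d}. Thus FOLLOW(L) = {d}.
FOLLOW(A): in S::=A h, A is followed by h with FIRST {h}; in L::=A, the suffix after A is empty, so FOLLOW(A) ⊇ FOLLOW(L) = {d}. Thus FOLLOW(A) = {d, h}.

{d, h}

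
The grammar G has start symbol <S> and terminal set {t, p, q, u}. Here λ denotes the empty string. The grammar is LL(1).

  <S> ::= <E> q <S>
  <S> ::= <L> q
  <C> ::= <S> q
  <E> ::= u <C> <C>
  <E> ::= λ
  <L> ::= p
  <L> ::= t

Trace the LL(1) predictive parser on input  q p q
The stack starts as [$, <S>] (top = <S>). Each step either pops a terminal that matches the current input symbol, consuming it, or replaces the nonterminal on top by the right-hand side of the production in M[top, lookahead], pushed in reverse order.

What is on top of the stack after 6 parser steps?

q

step 1: stack=$ <S>  input=q p q $  — expand <S> ::= <E> q <S>
step 2: stack=$ <S> q <E>  input=q p q $  — expand <E> ::= λ
step 3: stack=$ <S> q  input=q p q $  — match q
step 4: stack=$ <S>  input=p q $  — expand <S> ::= <L> q
step 5: stack=$ q <L>  input=p q $  — expand <L> ::= p
step 6: stack=$ q p  input=p q $  — match p
Stack after step 6: $ q (top = q).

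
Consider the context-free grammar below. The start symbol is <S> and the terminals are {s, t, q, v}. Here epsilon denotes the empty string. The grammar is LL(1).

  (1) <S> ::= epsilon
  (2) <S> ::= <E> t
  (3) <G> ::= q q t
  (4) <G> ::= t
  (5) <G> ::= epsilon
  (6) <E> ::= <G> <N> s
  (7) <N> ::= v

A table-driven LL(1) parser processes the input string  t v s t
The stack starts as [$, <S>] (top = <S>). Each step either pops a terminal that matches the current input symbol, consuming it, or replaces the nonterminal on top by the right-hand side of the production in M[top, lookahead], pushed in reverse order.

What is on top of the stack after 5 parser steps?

v

step 1: stack=$ <S>  input=t v s t $  — expand <S> ::= <E> t
step 2: stack=$ t <E>  input=t v s t $  — expand <E> ::= <G> <N> s
step 3: stack=$ t s <N> <G>  input=t v s t $  — expand <G> ::= t
step 4: stack=$ t s <N> t  input=t v s t $  — match t
step 5: stack=$ t s <N>  input=v s t $  — expand <N> ::= v
Stack after step 5: $ t s v (top = v).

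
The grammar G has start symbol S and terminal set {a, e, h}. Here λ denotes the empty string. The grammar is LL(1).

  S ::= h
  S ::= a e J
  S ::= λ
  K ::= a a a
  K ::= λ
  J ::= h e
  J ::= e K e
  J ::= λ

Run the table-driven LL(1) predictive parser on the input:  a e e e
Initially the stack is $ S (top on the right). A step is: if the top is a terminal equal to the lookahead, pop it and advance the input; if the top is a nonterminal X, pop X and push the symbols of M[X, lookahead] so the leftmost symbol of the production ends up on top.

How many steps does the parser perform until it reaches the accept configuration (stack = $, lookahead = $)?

step 1: stack=$ S  input=a e e e $  — expand S ::= a e J
step 2: stack=$ J e a  input=a e e e $  — match a
step 3: stack=$ J e  input=e e e $  — match e
step 4: stack=$ J  input=e e $  — expand J ::= e K e
step 5: stack=$ e K e  input=e e $  — match e
step 6: stack=$ e K  input=e $  — expand K ::= λ
step 7: stack=$ e  input=e $  — match e
Accept reached after 7 steps.

7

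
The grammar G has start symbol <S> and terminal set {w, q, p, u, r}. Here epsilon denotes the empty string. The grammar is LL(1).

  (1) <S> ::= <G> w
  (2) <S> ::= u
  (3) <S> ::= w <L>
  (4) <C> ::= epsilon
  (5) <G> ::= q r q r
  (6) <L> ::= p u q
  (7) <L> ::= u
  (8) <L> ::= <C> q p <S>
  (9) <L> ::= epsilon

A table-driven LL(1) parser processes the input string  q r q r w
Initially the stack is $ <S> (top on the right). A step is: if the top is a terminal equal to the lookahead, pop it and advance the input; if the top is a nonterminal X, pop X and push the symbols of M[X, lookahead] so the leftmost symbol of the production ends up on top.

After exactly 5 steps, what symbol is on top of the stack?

     Stack        Input        Action
  1  $ <S>        q r q r w $  expand <S> ::= <G> w
  2  $ w <G>      q r q r w $  expand <G> ::= q r q r
  3  $ w r q r q  q r q r w $  match q
  4  $ w r q r    r q r w $    match r
  5  $ w r q      q r w $      match q
Stack after step 5: $ w r (top = r).

r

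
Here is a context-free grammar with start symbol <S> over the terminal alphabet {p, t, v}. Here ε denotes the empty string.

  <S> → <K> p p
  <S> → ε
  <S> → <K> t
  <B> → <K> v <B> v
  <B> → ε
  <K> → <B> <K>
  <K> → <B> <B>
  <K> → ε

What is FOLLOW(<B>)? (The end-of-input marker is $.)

FIRST(<S>): from <S>→<K> p p we get {p, v}; from <S>→ε we get {ε}; from <S>→<K> t we get {t, v}. So FIRST(<S>) = {ε, p, t, v}.
FIRST(<B>): from <B>→<K> v <B> v we get {v}; from <B>→ε we get {ε}. So FIRST(<B>) = {ε, v}.
FIRST(<K>): from <K>→<B> <K> we get {ε, v}; from <K>→<B> <B> we get {ε, v}; from <K>→ε we get {ε}. So FIRST(<K>) = {ε, v}.
FOLLOW(<S>) includes $ since <S> is the start symbol.
FOLLOW(<S>): <S> appears on no right-hand side. Thus FOLLOW(<S>) = {$}.
FOLLOW(<K>): in <S>→<K> p p, <K> is followed by p p with FIRST {p}; in <S>→<K> t, <K> is followed by t with FIRST {t}; in <B>→<K> v <B> v, <K> is followed by v <B> v with FIRST {v}; in <K>→<B> <K>, the suffix after <K> is empty (adds nothing new). Thus FOLLOW(<K>) = {p, t, v}.
FOLLOW(<B>): in <B>→<K> v <B> v, <B> is followed by v with FIRST {v}; in <K>→<B> <K>, <B> is followed by <K> with FIRST {ε, v}; in <K>→<B> <K>, the suffix after <B> is nullable, so FOLLOW(<B>) ⊇ FOLLOW(<K>) = {p, t, v}; in <K>→<B> <B> (occurrence 1), <B> is followed by <B> with FIRST {ε, v}; in <K>→<B> <B> (occurrence 1), the suffix after <B> is nullable, so FOLLOW(<B>) ⊇ FOLLOW(<K>) = {p, t, v}; in <K>→<B> <B> (occurrence 2), the suffix after <B> is empty, so FOLLOW(<B>) ⊇ FOLLOW(<K>) = {p, t, v}. Thus FOLLOW(<B>) = {p, t, v}.

{p, t, v}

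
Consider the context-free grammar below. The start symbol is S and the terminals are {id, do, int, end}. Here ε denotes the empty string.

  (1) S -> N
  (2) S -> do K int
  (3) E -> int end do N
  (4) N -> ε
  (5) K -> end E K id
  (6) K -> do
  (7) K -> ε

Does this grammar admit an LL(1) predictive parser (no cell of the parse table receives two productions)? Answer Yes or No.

Yes

FIRST(S) = {ε, do}
FIRST(E) = {int}
FIRST(N) = {ε}
FIRST(K) = {ε, do, end}
FOLLOW(S) = {$}
FOLLOW(E) = {do, end, id}
FOLLOW(N) = {$, do, end, id}
FOLLOW(K) = {id, int}
Each cell of M receives at most one production.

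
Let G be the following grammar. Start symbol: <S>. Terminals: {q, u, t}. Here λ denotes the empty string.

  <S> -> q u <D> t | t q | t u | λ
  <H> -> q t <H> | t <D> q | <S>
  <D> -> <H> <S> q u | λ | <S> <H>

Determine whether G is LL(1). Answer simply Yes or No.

No

FIRST(<S>) = {λ, q, t}
FIRST(<H>) = {λ, q, t}
FIRST(<D>) = {λ, q, t}
FOLLOW(<S>) = {$, q, t}
FOLLOW(<H>) = {q, t}
FOLLOW(<D>) = {q, t}
Cell M[<D>, q] receives both <D> -> <H> <S> q u and <D> -> λ and <D> -> <S> <H> — the grammar is not LL(1).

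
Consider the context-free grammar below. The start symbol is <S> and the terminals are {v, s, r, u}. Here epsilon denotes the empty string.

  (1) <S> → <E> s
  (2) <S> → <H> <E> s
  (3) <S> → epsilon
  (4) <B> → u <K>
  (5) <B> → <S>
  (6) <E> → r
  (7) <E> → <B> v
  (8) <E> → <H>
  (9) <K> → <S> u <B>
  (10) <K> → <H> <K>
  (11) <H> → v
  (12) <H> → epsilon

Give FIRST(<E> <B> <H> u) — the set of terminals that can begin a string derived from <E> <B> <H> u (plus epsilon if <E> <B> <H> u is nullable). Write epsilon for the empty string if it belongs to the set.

FIRST(<H>) = {epsilon, v}
FIRST(<S>) = {epsilon, r, s, u, v}  (via <E> s, <H> <E> s)
FIRST(<B>) = {epsilon, r, s, u, v}  (via <S>)
FIRST(<K>) = {r, s, u, v}  (via <S> u <B>, <H> <K>)
FIRST(<E>) = {epsilon, r, s, u, v}  (via <B> v, <H>)
FIRST(<E> <B> <H> u): take FIRST of each symbol in turn, carrying on past any symbol whose FIRST contains epsilon; result {r, s, u, v}.

{r, s, u, v}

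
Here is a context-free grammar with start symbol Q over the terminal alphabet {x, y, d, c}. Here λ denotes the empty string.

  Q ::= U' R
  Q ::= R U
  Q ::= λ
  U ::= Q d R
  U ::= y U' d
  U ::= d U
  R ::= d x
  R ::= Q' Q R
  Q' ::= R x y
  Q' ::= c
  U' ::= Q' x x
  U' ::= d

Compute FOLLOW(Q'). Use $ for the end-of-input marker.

FIRST(Q): from Q::=U' R we get {c, d}; from Q::=R U we get {c, d}; from Q::=λ we get {λ}. So FIRST(Q) = {λ, c, d}.
FIRST(U): from U::=Q d R we get {c, d}; from U::=y U' d we get {y}; from U::=d U we get {d}. So FIRST(U) = {c, d, y}.
FIRST(R): from R::=d x we get {d}; from R::=Q' Q R we get {c, d}. So FIRST(R) = {c, d}.
FIRST(Q'): from Q'::=R x y we get {c, d}; from Q'::=c we get {c}. So FIRST(Q') = {c, d}.
FIRST(U'): from U'::=Q' x x we get {c, d}; from U'::=d we get {d}. So FIRST(U') = {c, d}.
FOLLOW(Q) includes $ since Q is the start symbol.
FOLLOW(Q): in U::=Q d R, Q is followed by d R with FIRST {d}; in R::=Q' Q R, Q is followed by R with FIRST {c, d}. Thus FOLLOW(Q) = {$, c, d}.
FOLLOW(U): in Q::=R U, the suffix after U is empty, so FOLLOW(U) ⊇ FOLLOW(Q) = {$, c, d}; in U::=d U, the suffix after U is empty (adds nothing new). Thus FOLLOW(U) = {$, c, d}.
FOLLOW(R): in Q::=U' R, the suffix after R is empty, so FOLLOW(R) ⊇ FOLLOW(Q) = {$, c, d}; in Q::=R U, R is followed by U with FIRST {c, d, y}; in U::=Q d R, the suffix after R is empty, so FOLLOW(R) ⊇ FOLLOW(U) = {$, c, d}; in R::=Q' Q R, the suffix after R is empty (adds nothing new); in Q'::=R x y, R is followed by x y with FIRST {x}. Thus FOLLOW(R) = {$, c, d, x, y}.
FOLLOW(Q'): in R::=Q' Q R, Q' is followed by Q R with FIRST {c, d}; in U'::=Q' x x, Q' is followed by x x with FIRST {x}. Thus FOLLOW(Q') = {c, d, x}.
FOLLOW(U'): in Q::=U' R, U' is followed by R with FIRST {c, d}; in U::=y U' d, U' is followed by d with FIRST {d}. Thus FOLLOW(U') = {c, d}.

{c, d, x}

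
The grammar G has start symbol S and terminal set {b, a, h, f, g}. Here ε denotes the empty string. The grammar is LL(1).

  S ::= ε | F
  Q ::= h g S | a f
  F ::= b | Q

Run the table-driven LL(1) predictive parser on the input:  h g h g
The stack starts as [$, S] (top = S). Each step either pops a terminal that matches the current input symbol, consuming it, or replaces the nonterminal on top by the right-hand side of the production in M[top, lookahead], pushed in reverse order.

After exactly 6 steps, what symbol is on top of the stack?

F

step 1: stack=$ S  input=h g h g $  — expand S ::= F
step 2: stack=$ F  input=h g h g $  — expand F ::= Q
step 3: stack=$ Q  input=h g h g $  — expand Q ::= h g S
step 4: stack=$ S g h  input=h g h g $  — match h
step 5: stack=$ S g  input=g h g $  — match g
step 6: stack=$ S  input=h g $  — expand S ::= F
Stack after step 6: $ F (top = F).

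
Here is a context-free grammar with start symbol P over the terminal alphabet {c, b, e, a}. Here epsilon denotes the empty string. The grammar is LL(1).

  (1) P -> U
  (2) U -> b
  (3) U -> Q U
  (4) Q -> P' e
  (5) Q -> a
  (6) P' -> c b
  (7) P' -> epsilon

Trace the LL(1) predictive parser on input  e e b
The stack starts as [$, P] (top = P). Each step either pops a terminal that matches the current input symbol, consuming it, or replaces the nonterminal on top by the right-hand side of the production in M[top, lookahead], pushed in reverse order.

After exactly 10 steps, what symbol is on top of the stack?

b

step 1: stack=$ P  input=e e b $  — expand P -> U
step 2: stack=$ U  input=e e b $  — expand U -> Q U
step 3: stack=$ U Q  input=e e b $  — expand Q -> P' e
step 4: stack=$ U e P'  input=e e b $  — expand P' -> epsilon
step 5: stack=$ U e  input=e e b $  — match e
step 6: stack=$ U  input=e b $  — expand U -> Q U
step 7: stack=$ U Q  input=e b $  — expand Q -> P' e
step 8: stack=$ U e P'  input=e b $  — expand P' -> epsilon
step 9: stack=$ U e  input=e b $  — match e
step 10: stack=$ U  input=b $  — expand U -> b
Stack after step 10: $ b (top = b).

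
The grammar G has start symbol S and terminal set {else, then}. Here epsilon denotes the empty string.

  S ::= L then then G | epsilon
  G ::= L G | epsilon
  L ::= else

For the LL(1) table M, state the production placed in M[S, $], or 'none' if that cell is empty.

S ::= epsilon

FIRST(L) = {else}
FIRST(S) = {epsilon, else}  (via L then then G)
FIRST(G) = {epsilon, else}  (via L G)
FOLLOW(S) includes $ since S is the start symbol.
FOLLOW(S): S appears on no right-hand side. Thus FOLLOW(S) = {$}.
For S ::= L then then G: FIRST(L then then G) = {else}, so it goes in M[S, t] for t ∈ {else}.
For S ::= epsilon: FIRST(epsilon) = {epsilon}, so it goes in M[S, t] for t ∈ {}; since epsilon ∈ FIRST, also for every t ∈ FOLLOW(S) = {$}.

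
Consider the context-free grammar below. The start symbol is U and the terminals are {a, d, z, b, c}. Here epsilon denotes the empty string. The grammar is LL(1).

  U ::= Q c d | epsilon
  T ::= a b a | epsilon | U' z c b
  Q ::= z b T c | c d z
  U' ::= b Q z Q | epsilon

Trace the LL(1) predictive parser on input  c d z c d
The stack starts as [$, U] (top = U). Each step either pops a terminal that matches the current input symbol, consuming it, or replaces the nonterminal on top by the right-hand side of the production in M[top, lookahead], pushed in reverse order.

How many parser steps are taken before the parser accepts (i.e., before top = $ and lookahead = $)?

7

     Stack        Input        Action
  1  $ U          c d z c d $  expand U ::= Q c d
  2  $ d c Q      c d z c d $  expand Q ::= c d z
  3  $ d c z d c  c d z c d $  match c
  4  $ d c z d    d z c d $    match d
  5  $ d c z      z c d $      match z
  6  $ d c        c d $        match c
  7  $ d          d $          match d
Accept reached after 7 steps.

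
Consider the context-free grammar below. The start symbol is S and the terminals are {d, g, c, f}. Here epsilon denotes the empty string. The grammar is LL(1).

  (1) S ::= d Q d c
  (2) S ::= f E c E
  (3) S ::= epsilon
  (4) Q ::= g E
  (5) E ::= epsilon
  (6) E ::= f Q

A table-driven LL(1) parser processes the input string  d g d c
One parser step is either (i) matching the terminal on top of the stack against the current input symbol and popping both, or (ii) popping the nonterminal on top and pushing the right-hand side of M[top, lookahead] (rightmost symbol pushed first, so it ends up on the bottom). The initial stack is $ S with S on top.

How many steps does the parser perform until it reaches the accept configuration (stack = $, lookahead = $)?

     Stack      Input      Action
  1  $ S        d g d c $  expand S ::= d Q d c
  2  $ c d Q d  d g d c $  match d
  3  $ c d Q    g d c $    expand Q ::= g E
  4  $ c d E g  g d c $    match g
  5  $ c d E    d c $      expand E ::= epsilon
  6  $ c d      d c $      match d
  7  $ c        c $        match c
Accept reached after 7 steps.

7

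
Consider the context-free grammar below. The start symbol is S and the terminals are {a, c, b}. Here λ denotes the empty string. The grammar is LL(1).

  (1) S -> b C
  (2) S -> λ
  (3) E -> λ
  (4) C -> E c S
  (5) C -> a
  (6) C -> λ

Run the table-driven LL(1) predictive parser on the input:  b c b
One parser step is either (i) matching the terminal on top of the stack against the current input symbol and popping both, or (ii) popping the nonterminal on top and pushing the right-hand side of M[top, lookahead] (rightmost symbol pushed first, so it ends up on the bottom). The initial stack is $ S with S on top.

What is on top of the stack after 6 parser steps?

b

step 1: stack=$ S  input=b c b $  — expand S -> b C
step 2: stack=$ C b  input=b c b $  — match b
step 3: stack=$ C  input=c b $  — expand C -> E c S
step 4: stack=$ S c E  input=c b $  — expand E -> λ
step 5: stack=$ S c  input=c b $  — match c
step 6: stack=$ S  input=b $  — expand S -> b C
Stack after step 6: $ C b (top = b).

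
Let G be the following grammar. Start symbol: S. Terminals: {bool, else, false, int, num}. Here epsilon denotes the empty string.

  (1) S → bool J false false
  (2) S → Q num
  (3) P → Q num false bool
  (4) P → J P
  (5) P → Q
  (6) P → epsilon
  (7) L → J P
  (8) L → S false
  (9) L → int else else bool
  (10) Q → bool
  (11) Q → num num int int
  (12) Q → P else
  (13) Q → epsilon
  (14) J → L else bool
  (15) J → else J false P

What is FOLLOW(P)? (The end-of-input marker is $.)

FIRST(S): from S→bool J false false we get {bool}; from S→Q num we get {bool, else, int, num}. So FIRST(S) = {bool, else, int, num}.
FIRST(P): from P→Q num false bool we get {bool, else, int, num}; from P→J P we get {bool, else, int, num}; from P→Q we get {epsilon, bool, else, int, num}; from P→epsilon we get {epsilon}. So FIRST(P) = {epsilon, bool, else, int, num}.
FIRST(Q): from Q→bool we get {bool}; from Q→num num int int we get {num}; from Q→P else we get {bool, else, int, num}; from Q→epsilon we get {epsilon}. So FIRST(Q) = {epsilon, bool, else, int, num}.
FIRST(L): from L→J P we get {bool, else, int, num}; from L→S false we get {bool, else, int, num}; from L→int else else bool we get {int}. So FIRST(L) = {bool, else, int, num}.
FIRST(J): from J→L else bool we get {bool, else, int, num}; from J→else J false P we get {else}. So FIRST(J) = {bool, else, int, num}.
FOLLOW(S) includes $ since S is the start symbol.
FOLLOW(S): in L→S false, S is followed by false with FIRST {false}. Thus FOLLOW(S) = {$, false}.
FOLLOW(L): in J→L else bool, L is followed by else bool with FIRST {else}. Thus FOLLOW(L) = {else}.
FOLLOW(P): in P→J P, the suffix after P is empty (adds nothing new); in L→J P, the suffix after P is empty, so FOLLOW(P) ⊇ FOLLOW(L) = {else}; in Q→P else, P is followed by else with FIRST {else}; in J→else J false P, the suffix after P is empty, so FOLLOW(P) ⊇ FOLLOW(J) = {bool, else, false, int, num}. Thus FOLLOW(P) = {bool, else, false, int, num}.
FOLLOW(Q): in S→Q num, Q is followed by num with FIRST {num}; in P→Q num false bool, Q is followed by num false bool with FIRST {num}; in P→Q, the suffix after Q is empty, so FOLLOW(Q) ⊇ FOLLOW(P) = {bool, else, false, int, num}. Thus FOLLOW(Q) = {bool, else, false, int, num}.
FOLLOW(J): in S→bool J false false, J is followed by false false with FIRST {false}; in P→J P, J is followed by P with FIRST {epsilon, bool, else, int, num}; in P→J P, the suffix after J is nullable, so FOLLOW(J) ⊇ FOLLOW(P) = {bool, else, false, int, num}; in L→J P, J is followed by P with FIRST {epsilon, bool, else, int, num}; in L→J P, the suffix after J is nullable, so FOLLOW(J) ⊇ FOLLOW(L) = {else}; in J→else J false P, J is followed by false P with FIRST {false}. Thus FOLLOW(J) = {bool, else, false, int, num}.

{bool, else, false, int, num}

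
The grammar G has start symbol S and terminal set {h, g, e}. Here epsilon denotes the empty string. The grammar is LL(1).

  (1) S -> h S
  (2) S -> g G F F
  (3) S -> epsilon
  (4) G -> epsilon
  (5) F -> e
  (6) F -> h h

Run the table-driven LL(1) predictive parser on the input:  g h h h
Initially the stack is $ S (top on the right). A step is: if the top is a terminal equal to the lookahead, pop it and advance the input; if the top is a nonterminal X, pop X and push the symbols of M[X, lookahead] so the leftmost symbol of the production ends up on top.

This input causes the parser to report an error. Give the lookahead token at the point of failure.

$

step 1: stack=$ S  input=g h h h $  — expand S -> g G F F
step 2: stack=$ F F G g  input=g h h h $  — match g
step 3: stack=$ F F G  input=h h h $  — expand G -> epsilon
step 4: stack=$ F F  input=h h h $  — expand F -> h h
step 5: stack=$ F h h  input=h h h $  — match h
step 6: stack=$ F h  input=h h $  — match h
step 7: stack=$ F  input=h $  — expand F -> h h
step 8: stack=$ h h  input=h $  — match h
step 9: stack=$ h  input=$  — error: top is terminal h but lookahead is $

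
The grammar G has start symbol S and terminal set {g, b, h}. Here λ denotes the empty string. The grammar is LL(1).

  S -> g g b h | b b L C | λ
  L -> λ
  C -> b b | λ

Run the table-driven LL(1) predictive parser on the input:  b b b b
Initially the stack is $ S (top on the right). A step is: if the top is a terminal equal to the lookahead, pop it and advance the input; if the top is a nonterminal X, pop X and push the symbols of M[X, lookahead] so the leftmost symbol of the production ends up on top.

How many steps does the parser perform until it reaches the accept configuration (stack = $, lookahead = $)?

7

     Stack      Input      Action
  1  $ S        b b b b $  expand S -> b b L C
  2  $ C L b b  b b b b $  match b
  3  $ C L b    b b b $    match b
  4  $ C L      b b $      expand L -> λ
  5  $ C        b b $      expand C -> b b
  6  $ b b      b b $      match b
  7  $ b        b $        match b
Accept reached after 7 steps.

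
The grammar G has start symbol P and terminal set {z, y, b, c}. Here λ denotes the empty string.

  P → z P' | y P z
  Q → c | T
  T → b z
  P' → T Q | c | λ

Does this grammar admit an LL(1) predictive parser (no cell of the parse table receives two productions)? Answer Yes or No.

Yes

FIRST(P) = {y, z}
FIRST(Q) = {b, c}
FIRST(T) = {b}
FIRST(P') = {λ, b, c}
FOLLOW(P) = {$, z}
FOLLOW(Q) = {$, z}
FOLLOW(T) = {$, b, c, z}
FOLLOW(P') = {$, z}
Each cell of M receives at most one production.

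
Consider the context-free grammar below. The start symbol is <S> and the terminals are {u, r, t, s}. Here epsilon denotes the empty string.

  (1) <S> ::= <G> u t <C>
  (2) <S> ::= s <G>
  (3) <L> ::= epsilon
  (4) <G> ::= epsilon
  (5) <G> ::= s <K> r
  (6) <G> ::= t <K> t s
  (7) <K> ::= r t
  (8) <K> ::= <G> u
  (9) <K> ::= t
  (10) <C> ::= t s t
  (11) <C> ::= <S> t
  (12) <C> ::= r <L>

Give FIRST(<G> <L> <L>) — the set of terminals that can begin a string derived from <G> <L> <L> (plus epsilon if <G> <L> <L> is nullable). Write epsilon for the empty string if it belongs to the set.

{epsilon, s, t}

FIRST(<L>): from <L>::=epsilon we get {epsilon}. So FIRST(<L>) = {epsilon}.
FIRST(<G>): from <G>::=epsilon we get {epsilon}; from <G>::=s <K> r we get {s}; from <G>::=t <K> t s we get {t}. So FIRST(<G>) = {epsilon, s, t}.
FIRST(<S>): from <S>::=<G> u t <C> we get {s, t, u}; from <S>::=s <G> we get {s}. So FIRST(<S>) = {s, t, u}.
FIRST(<K>): from <K>::=r t we get {r}; from <K>::=<G> u we get {s, t, u}; from <K>::=t we get {t}. So FIRST(<K>) = {r, s, t, u}.
FIRST(<C>): from <C>::=t s t we get {t}; from <C>::=<S> t we get {s, t, u}; from <C>::=r <L> we get {r}. So FIRST(<C>) = {r, s, t, u}.
FIRST(<G> <L> <L>): take FIRST of each symbol in turn, carrying on past any symbol whose FIRST contains epsilon; result {epsilon, s, t}.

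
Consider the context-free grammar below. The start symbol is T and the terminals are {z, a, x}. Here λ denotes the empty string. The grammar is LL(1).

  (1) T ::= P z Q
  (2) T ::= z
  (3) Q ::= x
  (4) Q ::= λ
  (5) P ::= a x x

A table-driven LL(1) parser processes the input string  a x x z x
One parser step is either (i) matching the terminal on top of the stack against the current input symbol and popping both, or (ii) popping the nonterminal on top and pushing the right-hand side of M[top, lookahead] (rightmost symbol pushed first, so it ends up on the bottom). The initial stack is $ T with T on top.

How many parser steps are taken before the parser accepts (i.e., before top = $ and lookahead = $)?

8

step 1: stack=$ T  input=a x x z x $  — expand T ::= P z Q
step 2: stack=$ Q z P  input=a x x z x $  — expand P ::= a x x
step 3: stack=$ Q z x x a  input=a x x z x $  — match a
step 4: stack=$ Q z x x  input=x x z x $  — match x
step 5: stack=$ Q z x  input=x z x $  — match x
step 6: stack=$ Q z  input=z x $  — match z
step 7: stack=$ Q  input=x $  — expand Q ::= x
step 8: stack=$ x  input=x $  — match x
Accept reached after 8 steps.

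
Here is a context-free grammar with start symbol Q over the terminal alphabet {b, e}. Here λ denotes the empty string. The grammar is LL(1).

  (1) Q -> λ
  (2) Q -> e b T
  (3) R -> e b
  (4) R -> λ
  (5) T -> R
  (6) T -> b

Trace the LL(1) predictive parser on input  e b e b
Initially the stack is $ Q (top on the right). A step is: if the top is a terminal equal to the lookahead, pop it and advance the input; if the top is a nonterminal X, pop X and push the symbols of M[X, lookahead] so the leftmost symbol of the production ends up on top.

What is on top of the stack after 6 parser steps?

step 1: stack=$ Q  input=e b e b $  — expand Q -> e b T
step 2: stack=$ T b e  input=e b e b $  — match e
step 3: stack=$ T b  input=b e b $  — match b
step 4: stack=$ T  input=e b $  — expand T -> R
step 5: stack=$ R  input=e b $  — expand R -> e b
step 6: stack=$ b e  input=e b $  — match e
Stack after step 6: $ b (top = b).

b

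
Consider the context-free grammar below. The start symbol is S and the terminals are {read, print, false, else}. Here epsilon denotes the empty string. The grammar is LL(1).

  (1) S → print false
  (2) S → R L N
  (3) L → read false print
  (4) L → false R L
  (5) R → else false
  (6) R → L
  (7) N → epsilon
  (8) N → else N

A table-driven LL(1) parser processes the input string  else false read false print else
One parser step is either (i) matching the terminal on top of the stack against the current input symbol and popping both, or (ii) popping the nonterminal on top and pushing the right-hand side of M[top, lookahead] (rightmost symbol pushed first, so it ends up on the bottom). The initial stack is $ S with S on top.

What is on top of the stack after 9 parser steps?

else

step 1: stack=$ S  input=else false read false print else $  — expand S → R L N
step 2: stack=$ N L R  input=else false read false print else $  — expand R → else false
step 3: stack=$ N L false else  input=else false read false print else $  — match else
step 4: stack=$ N L false  input=false read false print else $  — match false
step 5: stack=$ N L  input=read false print else $  — expand L → read false print
step 6: stack=$ N print false read  input=read false print else $  — match read
step 7: stack=$ N print false  input=false print else $  — match false
step 8: stack=$ N print  input=print else $  — match print
step 9: stack=$ N  input=else $  — expand N → else N
Stack after step 9: $ N else (top = else).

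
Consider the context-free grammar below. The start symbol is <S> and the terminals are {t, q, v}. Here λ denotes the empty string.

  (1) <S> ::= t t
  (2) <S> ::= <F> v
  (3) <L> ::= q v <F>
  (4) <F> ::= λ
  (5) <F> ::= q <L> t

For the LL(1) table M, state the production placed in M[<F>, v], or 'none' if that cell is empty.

FIRST(<L>) = {q}
FIRST(<F>) = {λ, q}
FIRST(<S>) = {q, t, v}  (via <F> v)
FOLLOW(<S>) includes $ since <S> is the start symbol.
FOLLOW(<L>): in <F>::=q <L> t, <L> is followed by t with FIRST {t}. Thus FOLLOW(<L>) = {t}.
FOLLOW(<F>): in <S>::=<F> v, <F> is followed by v with FIRST {v}; in <L>::=q v <F>, the suffix after <F> is empty, so FOLLOW(<F>) ⊇ FOLLOW(<L>) = {t}. Thus FOLLOW(<F>) = {t, v}.
For <F> ::= λ: FIRST(λ) = {λ}, so it goes in M[<F>, t] for t ∈ {}; since λ ∈ FIRST, also for every t ∈ FOLLOW(<F>) = {t, v}.
For <F> ::= q <L> t: FIRST(q <L> t) = {q}, so it goes in M[<F>, t] for t ∈ {q}.

<F> ::= λ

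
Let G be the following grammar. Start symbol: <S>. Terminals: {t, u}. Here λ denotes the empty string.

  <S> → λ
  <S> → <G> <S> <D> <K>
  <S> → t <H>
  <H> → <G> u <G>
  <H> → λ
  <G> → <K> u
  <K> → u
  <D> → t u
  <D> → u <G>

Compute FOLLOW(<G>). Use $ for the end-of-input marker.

FIRST(<K>) = {u}
FIRST(<D>) = {t, u}
FIRST(<G>) = {u}  (via <K> u)
FIRST(<S>) = {λ, t, u}  (via <G> <S> <D> <K>)
FIRST(<H>) = {λ, u}  (via <G> u <G>)
FOLLOW(<S>) includes $ since <S> is the start symbol.
FOLLOW(<S>): in <S>→<G> <S> <D> <K>, <S> is followed by <D> <K> with FIRST {t, u}. Thus FOLLOW(<S>) = {$, t, u}.
FOLLOW(<H>): in <S>→t <H>, the suffix after <H> is empty, so FOLLOW(<H>) ⊇ FOLLOW(<S>) = {$, t, u}. Thus FOLLOW(<H>) = {$, t, u}.
FOLLOW(<K>): in <S>→<G> <S> <D> <K>, the suffix after <K> is empty, so FOLLOW(<K>) ⊇ FOLLOW(<S>) = {$, t, u}; in <G>→<K> u, <K> is followed by u with FIRST {u}. Thus FOLLOW(<K>) = {$, t, u}.
FOLLOW(<D>): in <S>→<G> <S> <D> <K>, <D> is followed by <K> with FIRST {u}. Thus FOLLOW(<D>) = {u}.
FOLLOW(<G>): in <S>→<G> <S> <D> <K>, <G> is followed by <S> <D> <K> with FIRST {t, u}; in <H>→<G> u <G> (occurrence 1), <G> is followed by u <G> with FIRST {u}; in <H>→<G> u <G> (occurrence 2), the suffix after <G> is empty, so FOLLOW(<G>) ⊇ FOLLOW(<H>) = {$, t, u}; in <D>→u <G>, the suffix after <G> is empty, so FOLLOW(<G>) ⊇ FOLLOW(<D>) = {u}. Thus FOLLOW(<G>) = {$, t, u}.

{$, t, u}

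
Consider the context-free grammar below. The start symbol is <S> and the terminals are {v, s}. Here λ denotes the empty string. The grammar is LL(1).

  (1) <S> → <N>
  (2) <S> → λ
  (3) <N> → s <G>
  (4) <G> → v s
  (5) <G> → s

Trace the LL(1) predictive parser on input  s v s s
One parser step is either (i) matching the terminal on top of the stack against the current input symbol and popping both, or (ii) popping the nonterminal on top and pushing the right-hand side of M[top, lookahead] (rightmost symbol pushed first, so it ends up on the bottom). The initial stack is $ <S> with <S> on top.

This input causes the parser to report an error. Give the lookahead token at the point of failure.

     Stack    Input      Action
  1  $ <S>    s v s s $  expand <S> → <N>
  2  $ <N>    s v s s $  expand <N> → s <G>
  3  $ <G> s  s v s s $  match s
  4  $ <G>    v s s $    expand <G> → v s
  5  $ s v    v s s $    match v
  6  $ s      s s $      match s
  7  $        s $        error: stack empty but input remains

s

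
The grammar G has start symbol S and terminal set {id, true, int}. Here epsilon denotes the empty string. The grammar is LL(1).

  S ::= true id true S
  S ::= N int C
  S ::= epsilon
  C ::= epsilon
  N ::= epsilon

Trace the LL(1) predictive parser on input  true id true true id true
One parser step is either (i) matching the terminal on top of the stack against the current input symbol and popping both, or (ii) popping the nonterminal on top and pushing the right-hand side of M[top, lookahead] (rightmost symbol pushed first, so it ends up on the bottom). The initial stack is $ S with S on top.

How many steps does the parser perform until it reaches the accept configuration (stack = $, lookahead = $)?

9

step 1: stack=$ S  input=true id true true id true $  — expand S ::= true id true S
step 2: stack=$ S true id true  input=true id true true id true $  — match true
step 3: stack=$ S true id  input=id true true id true $  — match id
step 4: stack=$ S true  input=true true id true $  — match true
step 5: stack=$ S  input=true id true $  — expand S ::= true id true S
step 6: stack=$ S true id true  input=true id true $  — match true
step 7: stack=$ S true id  input=id true $  — match id
step 8: stack=$ S true  input=true $  — match true
step 9: stack=$ S  input=$  — expand S ::= epsilon
Accept reached after 9 steps.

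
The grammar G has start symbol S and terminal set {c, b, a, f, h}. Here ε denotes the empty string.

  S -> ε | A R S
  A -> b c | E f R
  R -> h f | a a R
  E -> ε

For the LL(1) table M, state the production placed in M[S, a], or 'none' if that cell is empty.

none

FIRST(R): from R->h f we get {h}; from R->a a R we get {a}. So FIRST(R) = {a, h}.
FIRST(E): from E->ε we get {ε}. So FIRST(E) = {ε}.
FIRST(A): from A->b c we get {b}; from A->E f R we get {f}. So FIRST(A) = {b, f}.
FIRST(S): from S->ε we get {ε}; from S->A R S we get {b, f}. So FIRST(S) = {ε, b, f}.
FOLLOW(S) includes $ since S is the start symbol.
FOLLOW(S): in S->A R S, the suffix after S is empty (adds nothing new). Thus FOLLOW(S) = {$}.
For S -> ε: FIRST(ε) = {ε}, so it goes in M[S, t] for t ∈ {}; since ε ∈ FIRST, also for every t ∈ FOLLOW(S) = {$}.
For S -> A R S: FIRST(A R S) = {b, f}, so it goes in M[S, t] for t ∈ {b, f}.
None of these place a production in M[S, a].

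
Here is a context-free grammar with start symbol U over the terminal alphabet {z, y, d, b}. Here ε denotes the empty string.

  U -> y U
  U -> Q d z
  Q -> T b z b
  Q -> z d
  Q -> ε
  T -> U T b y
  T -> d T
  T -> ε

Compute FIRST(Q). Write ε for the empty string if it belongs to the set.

{ε, b, d, y, z}

FIRST(U) = {b, d, y, z}  (via Q d z)
FIRST(T) = {ε, b, d, y, z}  (via U T b y)
FIRST(Q) = {ε, b, d, y, z}  (via T b z b)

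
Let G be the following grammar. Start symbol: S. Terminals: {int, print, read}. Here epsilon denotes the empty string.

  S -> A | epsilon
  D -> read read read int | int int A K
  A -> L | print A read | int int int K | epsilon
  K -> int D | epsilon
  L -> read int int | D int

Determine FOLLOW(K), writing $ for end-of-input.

{$, int, read}

FIRST(D) = {int, read}
FIRST(K) = {epsilon, int}
FIRST(L) = {int, read}  (via D int)
FIRST(A) = {epsilon, int, print, read}  (via L)
FIRST(S) = {epsilon, int, print, read}  (via A)
FOLLOW(S) includes $ since S is the start symbol.
FOLLOW(S): S appears on no right-hand side. Thus FOLLOW(S) = {$}.
FOLLOW(D): in K->int D, the suffix after D is empty, so FOLLOW(D) ⊇ FOLLOW(K) = {$, int, read}; in L->D int, D is followed by int with FIRST {int}. Thus FOLLOW(D) = {$, int, read}.
FOLLOW(A): in S->A, the suffix after A is empty, so FOLLOW(A) ⊇ FOLLOW(S) = {$}; in D->int int A K, A is followed by K with FIRST {epsilon, int}; in D->int int A K, the suffix after A is nullable, so FOLLOW(A) ⊇ FOLLOW(D) = {$, int, read}; in A->print A read, A is followed by read with FIRST {read}. Thus FOLLOW(A) = {$, int, read}.
FOLLOW(K): in D->int int A K, the suffix after K is empty, so FOLLOW(K) ⊇ FOLLOW(D) = {$, int, read}; in A->int int int K, the suffix after K is empty, so FOLLOW(K) ⊇ FOLLOW(A) = {$, int, read}. Thus FOLLOW(K) = {$, int, read}.
FOLLOW(L): in A->L, the suffix after L is empty, so FOLLOW(L) ⊇ FOLLOW(A) = {$, int, read}. Thus FOLLOW(L) = {$, int, read}.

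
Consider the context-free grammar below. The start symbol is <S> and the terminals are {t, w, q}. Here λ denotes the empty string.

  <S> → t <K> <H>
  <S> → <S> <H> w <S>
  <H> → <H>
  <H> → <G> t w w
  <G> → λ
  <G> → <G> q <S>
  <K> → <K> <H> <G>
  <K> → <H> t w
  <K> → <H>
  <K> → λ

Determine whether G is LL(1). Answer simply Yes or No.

FIRST(<S>) = {t}
FIRST(<H>) = {q, t}
FIRST(<G>) = {λ, q}
FIRST(<K>) = {λ, q, t}
FOLLOW(<S>) = {$, q, t}
FOLLOW(<H>) = {$, q, t, w}
FOLLOW(<G>) = {q, t}
FOLLOW(<K>) = {q, t}
Cell M[<G>, q] receives both <G> → λ and <G> → <G> q <S> — the grammar is not LL(1).

No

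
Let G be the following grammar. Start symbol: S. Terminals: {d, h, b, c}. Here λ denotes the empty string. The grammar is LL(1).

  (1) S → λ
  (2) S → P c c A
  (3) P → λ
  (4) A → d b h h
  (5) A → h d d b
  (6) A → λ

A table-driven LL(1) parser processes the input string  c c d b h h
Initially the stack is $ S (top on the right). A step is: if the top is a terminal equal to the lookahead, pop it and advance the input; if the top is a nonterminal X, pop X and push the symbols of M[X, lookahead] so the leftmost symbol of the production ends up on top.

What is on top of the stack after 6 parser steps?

step 1: stack=$ S  input=c c d b h h $  — expand S → P c c A
step 2: stack=$ A c c P  input=c c d b h h $  — expand P → λ
step 3: stack=$ A c c  input=c c d b h h $  — match c
step 4: stack=$ A c  input=c d b h h $  — match c
step 5: stack=$ A  input=d b h h $  — expand A → d b h h
step 6: stack=$ h h b d  input=d b h h $  — match d
Stack after step 6: $ h h b (top = b).

b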